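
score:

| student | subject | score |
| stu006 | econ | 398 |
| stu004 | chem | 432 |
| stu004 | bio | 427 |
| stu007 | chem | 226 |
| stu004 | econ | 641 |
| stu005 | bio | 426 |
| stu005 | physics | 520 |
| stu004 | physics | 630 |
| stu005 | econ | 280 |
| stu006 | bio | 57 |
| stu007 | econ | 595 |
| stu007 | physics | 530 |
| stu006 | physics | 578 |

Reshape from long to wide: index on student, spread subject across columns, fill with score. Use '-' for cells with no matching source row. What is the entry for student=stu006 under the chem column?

No long-format row has student=stu006 and subject=chem, so the cell is -.

-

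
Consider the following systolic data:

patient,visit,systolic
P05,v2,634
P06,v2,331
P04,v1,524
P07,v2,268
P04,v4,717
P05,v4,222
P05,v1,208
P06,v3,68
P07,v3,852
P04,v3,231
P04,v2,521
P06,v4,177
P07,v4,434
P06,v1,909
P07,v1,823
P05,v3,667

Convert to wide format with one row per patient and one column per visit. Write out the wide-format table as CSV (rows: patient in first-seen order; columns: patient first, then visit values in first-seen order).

Columns: patient plus the 4 distinct visit values (v2, v1, v4, v3).
For example, row P05 column v2 takes systolic=634 from the long row (P05, v2).

patient,v2,v1,v4,v3
P05,634,208,222,667
P06,331,909,177,68
P04,521,524,717,231
P07,268,823,434,852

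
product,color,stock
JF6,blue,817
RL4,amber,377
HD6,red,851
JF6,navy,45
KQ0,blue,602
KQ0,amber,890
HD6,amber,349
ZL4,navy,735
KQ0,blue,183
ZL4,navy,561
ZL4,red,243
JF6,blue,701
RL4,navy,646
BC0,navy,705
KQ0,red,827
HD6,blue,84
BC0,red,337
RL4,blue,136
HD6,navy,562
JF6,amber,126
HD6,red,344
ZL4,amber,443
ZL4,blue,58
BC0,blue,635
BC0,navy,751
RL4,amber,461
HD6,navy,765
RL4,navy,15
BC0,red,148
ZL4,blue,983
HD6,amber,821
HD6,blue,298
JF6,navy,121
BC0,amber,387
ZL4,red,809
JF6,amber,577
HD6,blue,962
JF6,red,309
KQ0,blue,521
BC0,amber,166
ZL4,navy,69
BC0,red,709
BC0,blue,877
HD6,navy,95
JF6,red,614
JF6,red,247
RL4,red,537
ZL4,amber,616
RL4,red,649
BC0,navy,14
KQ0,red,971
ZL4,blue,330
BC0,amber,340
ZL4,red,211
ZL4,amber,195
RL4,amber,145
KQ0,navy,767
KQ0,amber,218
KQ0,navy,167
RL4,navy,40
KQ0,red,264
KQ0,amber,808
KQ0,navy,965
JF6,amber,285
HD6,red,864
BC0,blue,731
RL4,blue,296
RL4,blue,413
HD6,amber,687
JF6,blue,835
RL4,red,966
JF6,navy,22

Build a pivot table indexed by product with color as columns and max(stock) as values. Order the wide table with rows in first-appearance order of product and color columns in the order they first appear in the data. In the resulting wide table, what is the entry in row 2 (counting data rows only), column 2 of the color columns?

With rows in first-appearance order of product, row 2 is product=RL4. color columns in first-appearance order: blue, amber, red, navy; column 2 is amber.
Long rows with product=RL4, color=amber: max(377, 461, 145) = 461.

461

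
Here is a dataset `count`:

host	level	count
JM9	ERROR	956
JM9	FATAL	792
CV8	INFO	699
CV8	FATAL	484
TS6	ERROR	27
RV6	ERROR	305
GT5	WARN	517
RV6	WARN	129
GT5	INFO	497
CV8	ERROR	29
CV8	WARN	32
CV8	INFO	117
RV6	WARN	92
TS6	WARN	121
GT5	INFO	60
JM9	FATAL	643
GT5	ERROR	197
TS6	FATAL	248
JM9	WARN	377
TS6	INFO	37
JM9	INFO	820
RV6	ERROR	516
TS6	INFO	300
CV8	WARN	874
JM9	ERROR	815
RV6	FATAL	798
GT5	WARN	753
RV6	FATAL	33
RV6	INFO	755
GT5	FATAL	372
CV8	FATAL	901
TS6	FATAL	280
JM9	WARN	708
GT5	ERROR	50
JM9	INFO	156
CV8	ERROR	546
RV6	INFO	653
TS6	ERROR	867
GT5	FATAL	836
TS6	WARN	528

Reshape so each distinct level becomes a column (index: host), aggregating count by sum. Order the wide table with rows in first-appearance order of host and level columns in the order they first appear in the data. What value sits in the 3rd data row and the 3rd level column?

337

With rows in first-appearance order of host, row 3 is host=TS6. level columns in first-appearance order: ERROR, FATAL, INFO, WARN; column 3 is INFO.
Long rows with host=TS6, level=INFO: 37 + 300 = 337.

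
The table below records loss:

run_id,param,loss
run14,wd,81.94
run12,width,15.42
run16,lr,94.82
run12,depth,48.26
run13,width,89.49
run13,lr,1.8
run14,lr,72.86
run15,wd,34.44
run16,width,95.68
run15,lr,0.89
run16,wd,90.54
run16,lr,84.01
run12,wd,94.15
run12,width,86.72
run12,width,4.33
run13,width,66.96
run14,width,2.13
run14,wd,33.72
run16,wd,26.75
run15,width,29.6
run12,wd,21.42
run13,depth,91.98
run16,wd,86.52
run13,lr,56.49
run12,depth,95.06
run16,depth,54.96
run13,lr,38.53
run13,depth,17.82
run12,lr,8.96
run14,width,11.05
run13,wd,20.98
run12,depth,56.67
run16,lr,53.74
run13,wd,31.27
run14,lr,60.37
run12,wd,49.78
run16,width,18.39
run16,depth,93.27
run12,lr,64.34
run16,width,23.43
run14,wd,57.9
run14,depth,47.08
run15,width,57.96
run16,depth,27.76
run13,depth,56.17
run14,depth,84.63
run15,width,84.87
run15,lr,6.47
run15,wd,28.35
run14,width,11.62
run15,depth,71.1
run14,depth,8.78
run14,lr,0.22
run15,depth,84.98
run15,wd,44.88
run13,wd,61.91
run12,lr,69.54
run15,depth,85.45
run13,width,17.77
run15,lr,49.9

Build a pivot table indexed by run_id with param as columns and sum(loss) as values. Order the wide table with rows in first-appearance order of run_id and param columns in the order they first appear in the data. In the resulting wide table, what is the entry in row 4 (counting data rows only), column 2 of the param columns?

174.22

With rows in first-appearance order of run_id, row 4 is run_id=run13. param columns in first-appearance order: wd, width, lr, depth; column 2 is width.
Long rows with run_id=run13, param=width: 89.49 + 66.96 + 17.77 = 174.22.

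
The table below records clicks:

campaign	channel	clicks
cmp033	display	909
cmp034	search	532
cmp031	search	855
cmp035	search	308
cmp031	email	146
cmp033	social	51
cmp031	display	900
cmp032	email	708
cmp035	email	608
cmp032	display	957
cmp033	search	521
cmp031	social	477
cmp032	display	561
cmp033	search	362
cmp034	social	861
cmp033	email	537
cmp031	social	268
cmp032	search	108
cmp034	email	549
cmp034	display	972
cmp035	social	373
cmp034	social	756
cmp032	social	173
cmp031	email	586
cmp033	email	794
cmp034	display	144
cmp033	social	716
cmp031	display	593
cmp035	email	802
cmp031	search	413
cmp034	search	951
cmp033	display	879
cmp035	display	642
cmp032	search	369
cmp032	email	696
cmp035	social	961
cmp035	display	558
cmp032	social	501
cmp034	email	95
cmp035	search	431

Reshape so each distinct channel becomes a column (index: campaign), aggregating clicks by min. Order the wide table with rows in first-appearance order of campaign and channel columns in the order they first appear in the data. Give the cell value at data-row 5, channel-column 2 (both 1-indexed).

With rows in first-appearance order of campaign, row 5 is campaign=cmp032. channel columns in first-appearance order: display, search, email, social; column 2 is search.
Long rows with campaign=cmp032, channel=search: min(108, 369) = 108.

108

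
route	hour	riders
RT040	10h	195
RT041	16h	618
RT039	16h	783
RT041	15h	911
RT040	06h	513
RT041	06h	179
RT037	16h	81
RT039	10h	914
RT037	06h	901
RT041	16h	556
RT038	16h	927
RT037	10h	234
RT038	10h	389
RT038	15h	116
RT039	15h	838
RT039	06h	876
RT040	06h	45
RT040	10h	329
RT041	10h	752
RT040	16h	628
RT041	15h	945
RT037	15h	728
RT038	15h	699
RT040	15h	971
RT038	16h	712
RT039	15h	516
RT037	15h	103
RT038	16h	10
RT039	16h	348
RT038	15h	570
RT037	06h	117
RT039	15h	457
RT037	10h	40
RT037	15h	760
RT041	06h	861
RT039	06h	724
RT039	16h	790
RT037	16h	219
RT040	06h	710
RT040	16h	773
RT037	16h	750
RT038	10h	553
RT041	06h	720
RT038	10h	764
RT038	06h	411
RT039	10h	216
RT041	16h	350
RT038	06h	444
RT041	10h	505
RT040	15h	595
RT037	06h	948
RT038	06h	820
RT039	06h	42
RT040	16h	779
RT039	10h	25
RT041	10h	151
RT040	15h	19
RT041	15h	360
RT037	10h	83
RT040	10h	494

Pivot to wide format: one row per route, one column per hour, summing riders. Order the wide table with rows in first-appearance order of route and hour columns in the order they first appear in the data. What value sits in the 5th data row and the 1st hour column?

With rows in first-appearance order of route, row 5 is route=RT038. hour columns in first-appearance order: 10h, 16h, 15h, 06h; column 1 is 10h.
Long rows with route=RT038, hour=10h: 389 + 553 + 764 = 1706.

1706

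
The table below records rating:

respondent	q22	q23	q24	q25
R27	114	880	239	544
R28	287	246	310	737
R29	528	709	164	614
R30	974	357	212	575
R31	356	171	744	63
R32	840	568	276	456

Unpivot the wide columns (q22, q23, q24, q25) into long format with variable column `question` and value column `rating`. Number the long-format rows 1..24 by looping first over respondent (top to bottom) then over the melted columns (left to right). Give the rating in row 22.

24 rows total (6 × 4). Row 22: index ⌊(22-1)/4⌋ = 5 into respondent → R32; (22-1) mod 4 = 1 into the melted columns → q23.
So row 22 is (R32, q23, 568); rating = 568.

568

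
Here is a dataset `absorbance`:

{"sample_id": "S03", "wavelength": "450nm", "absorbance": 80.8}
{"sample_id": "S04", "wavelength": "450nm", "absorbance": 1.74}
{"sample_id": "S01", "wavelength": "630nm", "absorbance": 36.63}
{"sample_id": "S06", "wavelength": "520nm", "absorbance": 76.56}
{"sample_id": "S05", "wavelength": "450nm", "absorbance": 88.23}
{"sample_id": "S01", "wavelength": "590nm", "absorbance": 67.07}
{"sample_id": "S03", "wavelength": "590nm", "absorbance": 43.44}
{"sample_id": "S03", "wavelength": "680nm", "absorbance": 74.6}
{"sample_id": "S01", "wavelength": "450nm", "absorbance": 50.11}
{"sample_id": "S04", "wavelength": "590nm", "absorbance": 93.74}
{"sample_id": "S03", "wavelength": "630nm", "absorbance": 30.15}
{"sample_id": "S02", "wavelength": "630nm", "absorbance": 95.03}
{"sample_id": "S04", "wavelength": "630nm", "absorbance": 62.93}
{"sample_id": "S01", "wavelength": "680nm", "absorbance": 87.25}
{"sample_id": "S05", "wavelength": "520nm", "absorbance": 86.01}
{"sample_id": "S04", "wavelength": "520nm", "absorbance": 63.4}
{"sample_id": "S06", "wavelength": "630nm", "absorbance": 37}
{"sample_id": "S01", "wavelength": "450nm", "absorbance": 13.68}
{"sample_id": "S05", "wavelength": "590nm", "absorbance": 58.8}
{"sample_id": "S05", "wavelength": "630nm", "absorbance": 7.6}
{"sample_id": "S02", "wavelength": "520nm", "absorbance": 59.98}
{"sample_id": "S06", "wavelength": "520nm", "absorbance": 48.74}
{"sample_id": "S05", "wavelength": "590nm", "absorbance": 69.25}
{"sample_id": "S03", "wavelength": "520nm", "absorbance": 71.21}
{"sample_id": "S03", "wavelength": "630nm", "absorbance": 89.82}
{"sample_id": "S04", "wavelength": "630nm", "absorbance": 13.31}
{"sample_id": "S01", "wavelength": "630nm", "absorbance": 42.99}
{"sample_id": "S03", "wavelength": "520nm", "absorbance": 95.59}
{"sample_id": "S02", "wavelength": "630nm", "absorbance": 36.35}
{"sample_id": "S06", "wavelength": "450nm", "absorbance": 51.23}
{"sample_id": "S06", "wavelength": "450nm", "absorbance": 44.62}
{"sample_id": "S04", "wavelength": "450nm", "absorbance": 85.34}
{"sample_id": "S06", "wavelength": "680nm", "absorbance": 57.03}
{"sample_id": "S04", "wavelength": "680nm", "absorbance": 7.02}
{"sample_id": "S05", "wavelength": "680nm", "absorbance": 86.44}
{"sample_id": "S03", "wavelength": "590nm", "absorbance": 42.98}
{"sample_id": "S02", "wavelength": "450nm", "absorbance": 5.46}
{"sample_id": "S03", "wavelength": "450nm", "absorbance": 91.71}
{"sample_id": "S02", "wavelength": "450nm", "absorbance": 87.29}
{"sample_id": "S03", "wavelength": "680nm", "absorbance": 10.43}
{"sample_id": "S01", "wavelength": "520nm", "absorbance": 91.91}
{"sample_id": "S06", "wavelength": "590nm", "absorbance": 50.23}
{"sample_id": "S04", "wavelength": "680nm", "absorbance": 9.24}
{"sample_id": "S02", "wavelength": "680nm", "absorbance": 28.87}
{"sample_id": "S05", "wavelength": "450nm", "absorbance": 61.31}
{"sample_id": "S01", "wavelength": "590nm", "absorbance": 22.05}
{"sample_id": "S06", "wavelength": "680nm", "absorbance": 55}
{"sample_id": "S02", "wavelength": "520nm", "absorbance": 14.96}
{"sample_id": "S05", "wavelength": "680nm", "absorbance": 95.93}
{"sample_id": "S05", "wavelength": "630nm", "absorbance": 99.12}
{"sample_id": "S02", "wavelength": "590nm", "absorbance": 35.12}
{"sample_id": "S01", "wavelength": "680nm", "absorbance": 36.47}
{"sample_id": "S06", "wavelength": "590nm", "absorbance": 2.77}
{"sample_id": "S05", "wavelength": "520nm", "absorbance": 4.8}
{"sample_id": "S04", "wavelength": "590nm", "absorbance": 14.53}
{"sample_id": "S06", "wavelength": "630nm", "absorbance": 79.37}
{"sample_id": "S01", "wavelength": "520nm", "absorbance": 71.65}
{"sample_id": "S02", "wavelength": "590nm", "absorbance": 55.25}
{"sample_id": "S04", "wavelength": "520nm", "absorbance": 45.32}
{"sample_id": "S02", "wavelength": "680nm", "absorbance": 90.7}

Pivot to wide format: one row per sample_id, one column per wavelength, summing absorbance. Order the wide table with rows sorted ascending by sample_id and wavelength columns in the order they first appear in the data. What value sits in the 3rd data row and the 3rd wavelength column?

166.80

With rows sorted ascending by sample_id, row 3 is sample_id=S03. wavelength columns in first-appearance order: 450nm, 630nm, 520nm, 590nm, 680nm; column 3 is 520nm.
Long rows with sample_id=S03, wavelength=520nm: 71.21 + 95.59 = 166.80.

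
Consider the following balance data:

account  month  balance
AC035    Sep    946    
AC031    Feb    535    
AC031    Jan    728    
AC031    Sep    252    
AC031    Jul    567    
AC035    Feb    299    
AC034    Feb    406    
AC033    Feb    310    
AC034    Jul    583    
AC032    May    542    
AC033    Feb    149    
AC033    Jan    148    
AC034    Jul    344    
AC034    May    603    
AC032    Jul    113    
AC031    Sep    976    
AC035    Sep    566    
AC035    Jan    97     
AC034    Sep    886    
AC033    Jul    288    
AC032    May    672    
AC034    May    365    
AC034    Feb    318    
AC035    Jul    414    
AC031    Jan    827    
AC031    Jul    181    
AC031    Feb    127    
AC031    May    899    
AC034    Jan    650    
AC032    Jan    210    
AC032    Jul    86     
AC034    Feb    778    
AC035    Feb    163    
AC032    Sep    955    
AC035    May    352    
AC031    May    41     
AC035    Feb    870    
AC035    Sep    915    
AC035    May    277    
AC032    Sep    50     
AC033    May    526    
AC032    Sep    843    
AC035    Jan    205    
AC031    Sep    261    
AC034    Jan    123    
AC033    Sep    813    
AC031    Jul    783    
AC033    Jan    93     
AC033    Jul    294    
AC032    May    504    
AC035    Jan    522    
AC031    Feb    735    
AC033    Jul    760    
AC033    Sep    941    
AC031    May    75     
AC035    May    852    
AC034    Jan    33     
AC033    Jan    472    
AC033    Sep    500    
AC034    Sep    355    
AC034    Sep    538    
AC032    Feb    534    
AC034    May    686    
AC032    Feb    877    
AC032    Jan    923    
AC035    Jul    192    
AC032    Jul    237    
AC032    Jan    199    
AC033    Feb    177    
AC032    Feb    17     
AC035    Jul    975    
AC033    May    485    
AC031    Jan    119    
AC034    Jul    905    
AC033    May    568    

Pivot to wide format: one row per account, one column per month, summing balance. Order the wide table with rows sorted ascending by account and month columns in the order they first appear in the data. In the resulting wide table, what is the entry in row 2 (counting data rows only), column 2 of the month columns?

With rows sorted ascending by account, row 2 is account=AC032. month columns in first-appearance order: Sep, Feb, Jan, Jul, May; column 2 is Feb.
Long rows with account=AC032, month=Feb: 534 + 877 + 17 = 1428.

1428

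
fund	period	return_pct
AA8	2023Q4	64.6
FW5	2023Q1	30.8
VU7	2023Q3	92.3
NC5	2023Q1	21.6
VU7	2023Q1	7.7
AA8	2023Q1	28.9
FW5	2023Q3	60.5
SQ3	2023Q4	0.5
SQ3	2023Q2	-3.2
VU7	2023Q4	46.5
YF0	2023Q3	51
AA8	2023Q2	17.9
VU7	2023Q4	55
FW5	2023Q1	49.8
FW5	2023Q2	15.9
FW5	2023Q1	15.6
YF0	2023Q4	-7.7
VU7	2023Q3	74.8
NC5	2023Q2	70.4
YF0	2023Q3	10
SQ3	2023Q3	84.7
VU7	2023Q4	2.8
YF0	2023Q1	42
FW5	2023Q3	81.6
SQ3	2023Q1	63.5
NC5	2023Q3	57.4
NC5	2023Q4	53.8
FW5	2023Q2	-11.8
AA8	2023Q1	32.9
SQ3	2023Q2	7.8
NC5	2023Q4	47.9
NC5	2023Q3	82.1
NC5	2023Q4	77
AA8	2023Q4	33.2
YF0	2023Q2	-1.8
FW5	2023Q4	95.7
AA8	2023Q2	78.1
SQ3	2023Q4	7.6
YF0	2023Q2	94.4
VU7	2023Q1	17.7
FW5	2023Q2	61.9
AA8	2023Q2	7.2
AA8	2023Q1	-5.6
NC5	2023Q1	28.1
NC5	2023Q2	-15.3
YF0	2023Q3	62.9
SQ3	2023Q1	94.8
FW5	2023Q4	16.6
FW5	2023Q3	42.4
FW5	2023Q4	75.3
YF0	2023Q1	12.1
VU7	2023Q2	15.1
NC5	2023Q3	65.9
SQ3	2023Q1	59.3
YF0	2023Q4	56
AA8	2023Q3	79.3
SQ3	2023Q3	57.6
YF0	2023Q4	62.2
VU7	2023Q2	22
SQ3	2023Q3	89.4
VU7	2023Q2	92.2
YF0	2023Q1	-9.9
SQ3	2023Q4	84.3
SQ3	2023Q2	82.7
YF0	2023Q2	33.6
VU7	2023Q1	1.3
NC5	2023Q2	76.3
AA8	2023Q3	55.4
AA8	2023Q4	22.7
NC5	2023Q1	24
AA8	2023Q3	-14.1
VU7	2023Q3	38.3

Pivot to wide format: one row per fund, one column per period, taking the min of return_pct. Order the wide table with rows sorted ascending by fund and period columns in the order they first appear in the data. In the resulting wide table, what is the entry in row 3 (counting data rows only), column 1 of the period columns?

47.9

With rows sorted ascending by fund, row 3 is fund=NC5. period columns in first-appearance order: 2023Q4, 2023Q1, 2023Q3, 2023Q2; column 1 is 2023Q4.
Long rows with fund=NC5, period=2023Q4: min(53.8, 47.9, 77) = 47.9.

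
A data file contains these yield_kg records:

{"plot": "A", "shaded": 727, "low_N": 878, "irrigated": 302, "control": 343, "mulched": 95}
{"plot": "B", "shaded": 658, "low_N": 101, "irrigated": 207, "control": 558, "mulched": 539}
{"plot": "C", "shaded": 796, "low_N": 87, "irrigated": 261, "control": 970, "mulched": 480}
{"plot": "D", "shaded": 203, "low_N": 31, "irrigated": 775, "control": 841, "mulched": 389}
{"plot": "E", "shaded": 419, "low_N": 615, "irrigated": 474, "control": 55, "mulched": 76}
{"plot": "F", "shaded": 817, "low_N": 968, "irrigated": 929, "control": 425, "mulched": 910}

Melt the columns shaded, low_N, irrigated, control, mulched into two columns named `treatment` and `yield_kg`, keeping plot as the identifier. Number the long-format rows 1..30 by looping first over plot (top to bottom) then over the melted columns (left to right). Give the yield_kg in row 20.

389

30 rows total (6 × 5). Row 20: index ⌊(20-1)/5⌋ = 3 into plot → D; (20-1) mod 5 = 4 into the melted columns → mulched.
So row 20 is (D, mulched, 389); yield_kg = 389.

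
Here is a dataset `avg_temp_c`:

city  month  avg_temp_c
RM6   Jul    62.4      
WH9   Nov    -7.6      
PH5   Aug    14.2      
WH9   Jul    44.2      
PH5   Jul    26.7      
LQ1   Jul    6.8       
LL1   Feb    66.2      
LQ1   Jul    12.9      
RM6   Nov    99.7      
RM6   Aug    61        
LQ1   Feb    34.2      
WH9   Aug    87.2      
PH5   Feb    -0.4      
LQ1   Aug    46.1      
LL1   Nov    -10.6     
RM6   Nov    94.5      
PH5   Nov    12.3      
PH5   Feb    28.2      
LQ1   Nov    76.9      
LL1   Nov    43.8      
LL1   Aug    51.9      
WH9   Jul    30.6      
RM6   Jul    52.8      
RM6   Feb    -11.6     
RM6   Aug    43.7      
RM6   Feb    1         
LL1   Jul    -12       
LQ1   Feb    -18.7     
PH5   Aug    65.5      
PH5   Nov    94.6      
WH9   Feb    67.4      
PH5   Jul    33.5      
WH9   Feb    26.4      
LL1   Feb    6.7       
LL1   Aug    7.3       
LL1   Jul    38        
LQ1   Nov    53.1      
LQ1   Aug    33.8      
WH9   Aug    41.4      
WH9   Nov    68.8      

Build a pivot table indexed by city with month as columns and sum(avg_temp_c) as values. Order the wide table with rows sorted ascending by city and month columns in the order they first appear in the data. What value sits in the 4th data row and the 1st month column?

With rows sorted ascending by city, row 4 is city=RM6. month columns in first-appearance order: Jul, Nov, Aug, Feb; column 1 is Jul.
Long rows with city=RM6, month=Jul: 62.4 + 52.8 = 115.2.

115.2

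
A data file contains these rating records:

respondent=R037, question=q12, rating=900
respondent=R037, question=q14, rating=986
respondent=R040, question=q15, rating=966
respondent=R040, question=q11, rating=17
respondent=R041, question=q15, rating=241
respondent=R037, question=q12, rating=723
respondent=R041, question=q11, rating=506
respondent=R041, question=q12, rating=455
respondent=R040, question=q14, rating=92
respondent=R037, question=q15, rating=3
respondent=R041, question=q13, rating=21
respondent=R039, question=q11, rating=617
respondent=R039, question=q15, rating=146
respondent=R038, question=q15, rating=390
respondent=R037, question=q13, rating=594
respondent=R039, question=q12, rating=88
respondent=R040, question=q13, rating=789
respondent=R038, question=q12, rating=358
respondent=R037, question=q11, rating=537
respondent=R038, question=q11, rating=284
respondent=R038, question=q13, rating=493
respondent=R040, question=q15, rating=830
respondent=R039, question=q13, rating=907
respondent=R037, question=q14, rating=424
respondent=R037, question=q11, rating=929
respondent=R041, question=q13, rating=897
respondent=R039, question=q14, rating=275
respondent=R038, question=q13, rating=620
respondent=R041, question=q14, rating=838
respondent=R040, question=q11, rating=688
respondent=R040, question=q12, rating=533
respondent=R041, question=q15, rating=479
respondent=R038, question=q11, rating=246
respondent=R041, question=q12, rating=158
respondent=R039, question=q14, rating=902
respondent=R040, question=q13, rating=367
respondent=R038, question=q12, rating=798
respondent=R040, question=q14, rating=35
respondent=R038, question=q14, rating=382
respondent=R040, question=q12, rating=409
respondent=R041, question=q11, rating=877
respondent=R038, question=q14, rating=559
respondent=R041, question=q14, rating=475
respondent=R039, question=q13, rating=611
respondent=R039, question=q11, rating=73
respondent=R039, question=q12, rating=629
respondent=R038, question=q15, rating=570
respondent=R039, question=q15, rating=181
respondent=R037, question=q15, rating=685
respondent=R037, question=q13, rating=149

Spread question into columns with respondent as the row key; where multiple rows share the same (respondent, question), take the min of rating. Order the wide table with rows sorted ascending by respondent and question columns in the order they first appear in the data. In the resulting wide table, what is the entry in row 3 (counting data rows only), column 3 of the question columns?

146

With rows sorted ascending by respondent, row 3 is respondent=R039. question columns in first-appearance order: q12, q14, q15, q11, q13; column 3 is q15.
Long rows with respondent=R039, question=q15: min(146, 181) = 146.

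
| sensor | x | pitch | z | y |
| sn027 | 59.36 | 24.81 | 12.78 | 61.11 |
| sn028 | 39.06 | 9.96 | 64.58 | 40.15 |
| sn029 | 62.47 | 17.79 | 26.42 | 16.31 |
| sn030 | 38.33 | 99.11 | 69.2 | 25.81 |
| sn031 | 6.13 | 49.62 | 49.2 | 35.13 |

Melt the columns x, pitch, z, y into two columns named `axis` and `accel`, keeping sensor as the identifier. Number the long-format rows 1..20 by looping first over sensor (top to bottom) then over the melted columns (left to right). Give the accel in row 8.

20 rows total (5 × 4). Row 8: index ⌊(8-1)/4⌋ = 1 into sensor → sn028; (8-1) mod 4 = 3 into the melted columns → y.
So row 8 is (sn028, y, 40.15); accel = 40.15.

40.15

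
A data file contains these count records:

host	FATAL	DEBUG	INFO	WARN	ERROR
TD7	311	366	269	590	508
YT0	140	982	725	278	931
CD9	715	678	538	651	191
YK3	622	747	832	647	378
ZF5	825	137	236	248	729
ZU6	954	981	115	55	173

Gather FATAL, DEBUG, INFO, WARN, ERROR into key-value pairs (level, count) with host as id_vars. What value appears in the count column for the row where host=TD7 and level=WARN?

590

Unpivoting turns each (host, wide-column) pair into one long row.
The wide cell at row TD7, column WARN holds 590, so the long row (TD7, WARN) has count=590.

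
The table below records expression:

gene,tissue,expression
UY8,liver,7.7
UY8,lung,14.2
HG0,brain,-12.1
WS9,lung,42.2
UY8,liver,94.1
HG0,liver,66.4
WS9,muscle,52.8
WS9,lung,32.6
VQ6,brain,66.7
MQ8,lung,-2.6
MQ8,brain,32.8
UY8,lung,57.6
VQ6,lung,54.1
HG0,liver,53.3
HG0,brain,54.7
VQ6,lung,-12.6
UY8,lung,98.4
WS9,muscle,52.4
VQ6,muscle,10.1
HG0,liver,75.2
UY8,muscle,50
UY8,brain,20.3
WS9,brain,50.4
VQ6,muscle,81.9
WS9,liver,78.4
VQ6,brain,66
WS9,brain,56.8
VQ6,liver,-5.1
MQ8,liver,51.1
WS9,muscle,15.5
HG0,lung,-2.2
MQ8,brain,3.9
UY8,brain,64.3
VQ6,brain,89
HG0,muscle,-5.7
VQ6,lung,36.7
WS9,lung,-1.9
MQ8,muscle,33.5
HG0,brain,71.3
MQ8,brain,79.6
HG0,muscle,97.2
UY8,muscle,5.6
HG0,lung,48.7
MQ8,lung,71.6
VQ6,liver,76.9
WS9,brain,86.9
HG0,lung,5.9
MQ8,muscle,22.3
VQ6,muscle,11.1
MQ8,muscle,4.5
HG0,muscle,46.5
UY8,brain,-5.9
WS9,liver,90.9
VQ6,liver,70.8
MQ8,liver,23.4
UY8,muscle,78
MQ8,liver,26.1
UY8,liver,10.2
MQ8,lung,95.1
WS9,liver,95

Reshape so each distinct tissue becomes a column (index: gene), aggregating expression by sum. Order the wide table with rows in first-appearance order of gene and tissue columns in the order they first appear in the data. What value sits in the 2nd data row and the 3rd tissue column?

With rows in first-appearance order of gene, row 2 is gene=HG0. tissue columns in first-appearance order: liver, lung, brain, muscle; column 3 is brain.
Long rows with gene=HG0, tissue=brain: -12.1 + 54.7 + 71.3 = 113.9.

113.9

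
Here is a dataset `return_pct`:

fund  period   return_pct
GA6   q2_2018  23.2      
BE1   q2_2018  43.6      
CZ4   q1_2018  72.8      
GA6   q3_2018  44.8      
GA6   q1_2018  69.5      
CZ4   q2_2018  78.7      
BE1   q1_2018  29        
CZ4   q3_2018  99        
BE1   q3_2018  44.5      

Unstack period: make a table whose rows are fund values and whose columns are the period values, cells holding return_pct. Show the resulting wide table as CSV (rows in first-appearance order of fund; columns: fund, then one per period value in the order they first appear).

Columns: fund plus the 3 distinct period values (q2_2018, q1_2018, q3_2018).
For example, row GA6 column q2_2018 takes return_pct=23.2 from the long row (GA6, q2_2018).

fund,q2_2018,q1_2018,q3_2018
GA6,23.2,69.5,44.8
BE1,43.6,29,44.5
CZ4,78.7,72.8,99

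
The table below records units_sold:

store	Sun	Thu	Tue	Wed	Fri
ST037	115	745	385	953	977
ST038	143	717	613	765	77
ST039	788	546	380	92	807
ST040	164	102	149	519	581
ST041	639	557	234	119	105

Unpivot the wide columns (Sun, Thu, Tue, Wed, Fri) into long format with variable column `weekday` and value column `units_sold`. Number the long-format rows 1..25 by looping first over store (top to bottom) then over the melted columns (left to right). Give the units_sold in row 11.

788

25 rows total (5 × 5). Row 11: index ⌊(11-1)/5⌋ = 2 into store → ST039; (11-1) mod 5 = 0 into the melted columns → Sun.
So row 11 is (ST039, Sun, 788); units_sold = 788.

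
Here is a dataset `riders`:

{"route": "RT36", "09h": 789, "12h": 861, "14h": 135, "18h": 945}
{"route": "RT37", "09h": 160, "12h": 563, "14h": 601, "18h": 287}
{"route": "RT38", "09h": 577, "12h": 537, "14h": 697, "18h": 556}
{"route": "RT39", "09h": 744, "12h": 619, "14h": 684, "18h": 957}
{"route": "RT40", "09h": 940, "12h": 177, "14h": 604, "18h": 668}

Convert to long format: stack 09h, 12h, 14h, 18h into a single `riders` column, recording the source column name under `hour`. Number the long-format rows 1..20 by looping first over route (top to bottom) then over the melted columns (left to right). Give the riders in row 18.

20 rows total (5 × 4). Row 18: index ⌊(18-1)/4⌋ = 4 into route → RT40; (18-1) mod 4 = 1 into the melted columns → 12h.
So row 18 is (RT40, 12h, 177); riders = 177.

177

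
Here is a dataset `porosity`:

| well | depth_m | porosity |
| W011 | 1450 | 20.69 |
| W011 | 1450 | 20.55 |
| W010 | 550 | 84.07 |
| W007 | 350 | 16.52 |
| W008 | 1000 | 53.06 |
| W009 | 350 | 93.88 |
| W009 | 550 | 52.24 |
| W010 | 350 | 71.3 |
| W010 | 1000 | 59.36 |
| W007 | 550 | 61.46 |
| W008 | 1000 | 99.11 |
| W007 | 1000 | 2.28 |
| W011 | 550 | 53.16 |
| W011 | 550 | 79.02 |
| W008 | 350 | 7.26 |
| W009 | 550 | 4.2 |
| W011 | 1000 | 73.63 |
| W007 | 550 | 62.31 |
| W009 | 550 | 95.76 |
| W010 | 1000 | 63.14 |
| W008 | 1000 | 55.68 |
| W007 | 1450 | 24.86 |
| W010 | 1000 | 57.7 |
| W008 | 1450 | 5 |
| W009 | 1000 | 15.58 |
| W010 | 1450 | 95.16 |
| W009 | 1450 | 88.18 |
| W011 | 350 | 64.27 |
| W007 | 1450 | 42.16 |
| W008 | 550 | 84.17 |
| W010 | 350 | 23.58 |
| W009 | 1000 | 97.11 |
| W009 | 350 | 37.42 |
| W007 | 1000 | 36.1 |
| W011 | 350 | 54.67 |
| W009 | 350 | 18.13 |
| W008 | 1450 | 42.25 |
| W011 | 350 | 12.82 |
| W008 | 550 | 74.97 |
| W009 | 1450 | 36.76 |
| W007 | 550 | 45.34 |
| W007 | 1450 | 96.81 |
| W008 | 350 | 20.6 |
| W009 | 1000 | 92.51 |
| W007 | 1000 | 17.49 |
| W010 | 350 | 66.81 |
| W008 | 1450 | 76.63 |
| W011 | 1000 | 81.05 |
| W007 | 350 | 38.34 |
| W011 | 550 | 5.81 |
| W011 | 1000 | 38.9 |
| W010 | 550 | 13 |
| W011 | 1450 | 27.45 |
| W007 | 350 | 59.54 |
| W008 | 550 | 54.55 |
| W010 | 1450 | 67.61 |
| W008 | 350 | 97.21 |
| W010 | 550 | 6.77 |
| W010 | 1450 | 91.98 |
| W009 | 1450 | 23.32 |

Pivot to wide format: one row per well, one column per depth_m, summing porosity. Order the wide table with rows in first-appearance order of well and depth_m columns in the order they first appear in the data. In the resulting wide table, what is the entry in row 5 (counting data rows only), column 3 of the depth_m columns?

With rows in first-appearance order of well, row 5 is well=W009. depth_m columns in first-appearance order: 1450, 550, 350, 1000; column 3 is 350.
Long rows with well=W009, depth_m=350: 93.88 + 37.42 + 18.13 = 149.43.

149.43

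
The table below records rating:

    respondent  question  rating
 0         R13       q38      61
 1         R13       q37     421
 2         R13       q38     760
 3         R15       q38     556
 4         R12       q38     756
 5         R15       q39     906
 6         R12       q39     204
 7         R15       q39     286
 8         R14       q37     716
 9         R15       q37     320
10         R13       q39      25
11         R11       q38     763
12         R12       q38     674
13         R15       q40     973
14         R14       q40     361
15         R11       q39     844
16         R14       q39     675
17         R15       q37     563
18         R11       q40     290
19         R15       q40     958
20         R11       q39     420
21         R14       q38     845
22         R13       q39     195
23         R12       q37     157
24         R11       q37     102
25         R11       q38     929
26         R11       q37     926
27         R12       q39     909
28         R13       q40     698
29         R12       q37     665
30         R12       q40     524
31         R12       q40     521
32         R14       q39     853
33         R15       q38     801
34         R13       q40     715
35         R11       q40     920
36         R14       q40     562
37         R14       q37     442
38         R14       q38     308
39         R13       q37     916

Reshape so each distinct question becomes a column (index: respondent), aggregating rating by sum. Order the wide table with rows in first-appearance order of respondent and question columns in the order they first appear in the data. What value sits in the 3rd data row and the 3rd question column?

With rows in first-appearance order of respondent, row 3 is respondent=R12. question columns in first-appearance order: q38, q37, q39, q40; column 3 is q39.
Long rows with respondent=R12, question=q39: 204 + 909 = 1113.

1113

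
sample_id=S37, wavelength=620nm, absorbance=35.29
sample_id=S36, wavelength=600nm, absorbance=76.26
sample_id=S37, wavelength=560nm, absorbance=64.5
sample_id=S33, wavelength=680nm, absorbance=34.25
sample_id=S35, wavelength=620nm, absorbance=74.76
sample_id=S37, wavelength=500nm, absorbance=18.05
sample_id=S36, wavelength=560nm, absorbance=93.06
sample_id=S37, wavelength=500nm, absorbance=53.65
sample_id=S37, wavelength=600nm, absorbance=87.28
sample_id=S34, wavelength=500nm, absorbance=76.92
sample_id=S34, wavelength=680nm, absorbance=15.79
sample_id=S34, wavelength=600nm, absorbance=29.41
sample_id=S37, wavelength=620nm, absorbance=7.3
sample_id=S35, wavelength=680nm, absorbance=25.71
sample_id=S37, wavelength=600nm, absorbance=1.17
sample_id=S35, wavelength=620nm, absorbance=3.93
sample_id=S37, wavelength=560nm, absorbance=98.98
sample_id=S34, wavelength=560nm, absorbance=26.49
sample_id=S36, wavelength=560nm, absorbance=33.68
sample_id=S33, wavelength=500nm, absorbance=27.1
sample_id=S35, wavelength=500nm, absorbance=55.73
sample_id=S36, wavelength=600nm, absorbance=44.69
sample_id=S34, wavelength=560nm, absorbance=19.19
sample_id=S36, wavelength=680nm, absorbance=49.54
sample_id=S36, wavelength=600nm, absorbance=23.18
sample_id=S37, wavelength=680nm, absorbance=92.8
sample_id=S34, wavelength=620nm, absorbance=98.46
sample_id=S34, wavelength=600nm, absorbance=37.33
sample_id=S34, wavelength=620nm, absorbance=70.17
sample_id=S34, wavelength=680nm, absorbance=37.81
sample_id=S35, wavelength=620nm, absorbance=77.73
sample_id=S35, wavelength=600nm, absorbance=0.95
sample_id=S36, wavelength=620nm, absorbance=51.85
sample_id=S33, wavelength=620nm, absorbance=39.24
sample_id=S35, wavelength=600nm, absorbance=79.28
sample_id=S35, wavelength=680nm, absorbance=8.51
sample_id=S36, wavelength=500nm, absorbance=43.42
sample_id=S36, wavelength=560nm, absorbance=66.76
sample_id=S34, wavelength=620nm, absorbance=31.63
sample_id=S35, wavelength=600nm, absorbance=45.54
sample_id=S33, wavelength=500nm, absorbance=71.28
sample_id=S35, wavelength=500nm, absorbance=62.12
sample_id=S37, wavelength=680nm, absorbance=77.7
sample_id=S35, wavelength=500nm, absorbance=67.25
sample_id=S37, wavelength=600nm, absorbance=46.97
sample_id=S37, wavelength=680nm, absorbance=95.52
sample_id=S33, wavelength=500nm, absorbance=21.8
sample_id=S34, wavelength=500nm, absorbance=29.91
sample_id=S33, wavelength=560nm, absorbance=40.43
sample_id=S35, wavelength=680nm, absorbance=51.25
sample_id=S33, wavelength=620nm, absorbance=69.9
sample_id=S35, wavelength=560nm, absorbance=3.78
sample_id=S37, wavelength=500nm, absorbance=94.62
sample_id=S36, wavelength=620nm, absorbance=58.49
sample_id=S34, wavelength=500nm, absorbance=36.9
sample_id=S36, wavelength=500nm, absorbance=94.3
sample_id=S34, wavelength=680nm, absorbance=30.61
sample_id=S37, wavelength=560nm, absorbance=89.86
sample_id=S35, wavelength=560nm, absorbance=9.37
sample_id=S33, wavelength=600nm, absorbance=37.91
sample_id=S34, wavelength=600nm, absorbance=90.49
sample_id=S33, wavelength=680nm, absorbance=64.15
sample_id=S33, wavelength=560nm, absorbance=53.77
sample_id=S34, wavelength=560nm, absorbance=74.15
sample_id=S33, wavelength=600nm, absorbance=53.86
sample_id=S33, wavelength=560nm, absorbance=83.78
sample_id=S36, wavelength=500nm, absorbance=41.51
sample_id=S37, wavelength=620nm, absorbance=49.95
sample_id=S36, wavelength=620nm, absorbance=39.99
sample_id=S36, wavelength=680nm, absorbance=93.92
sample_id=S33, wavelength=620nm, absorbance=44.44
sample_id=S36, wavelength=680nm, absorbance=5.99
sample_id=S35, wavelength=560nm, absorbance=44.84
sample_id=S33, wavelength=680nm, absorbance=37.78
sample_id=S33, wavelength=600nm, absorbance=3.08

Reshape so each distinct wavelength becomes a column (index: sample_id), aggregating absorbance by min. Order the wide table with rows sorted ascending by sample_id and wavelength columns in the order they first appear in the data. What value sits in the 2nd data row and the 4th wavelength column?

15.79

With rows sorted ascending by sample_id, row 2 is sample_id=S34. wavelength columns in first-appearance order: 620nm, 600nm, 560nm, 680nm, 500nm; column 4 is 680nm.
Long rows with sample_id=S34, wavelength=680nm: min(15.79, 37.81, 30.61) = 15.79.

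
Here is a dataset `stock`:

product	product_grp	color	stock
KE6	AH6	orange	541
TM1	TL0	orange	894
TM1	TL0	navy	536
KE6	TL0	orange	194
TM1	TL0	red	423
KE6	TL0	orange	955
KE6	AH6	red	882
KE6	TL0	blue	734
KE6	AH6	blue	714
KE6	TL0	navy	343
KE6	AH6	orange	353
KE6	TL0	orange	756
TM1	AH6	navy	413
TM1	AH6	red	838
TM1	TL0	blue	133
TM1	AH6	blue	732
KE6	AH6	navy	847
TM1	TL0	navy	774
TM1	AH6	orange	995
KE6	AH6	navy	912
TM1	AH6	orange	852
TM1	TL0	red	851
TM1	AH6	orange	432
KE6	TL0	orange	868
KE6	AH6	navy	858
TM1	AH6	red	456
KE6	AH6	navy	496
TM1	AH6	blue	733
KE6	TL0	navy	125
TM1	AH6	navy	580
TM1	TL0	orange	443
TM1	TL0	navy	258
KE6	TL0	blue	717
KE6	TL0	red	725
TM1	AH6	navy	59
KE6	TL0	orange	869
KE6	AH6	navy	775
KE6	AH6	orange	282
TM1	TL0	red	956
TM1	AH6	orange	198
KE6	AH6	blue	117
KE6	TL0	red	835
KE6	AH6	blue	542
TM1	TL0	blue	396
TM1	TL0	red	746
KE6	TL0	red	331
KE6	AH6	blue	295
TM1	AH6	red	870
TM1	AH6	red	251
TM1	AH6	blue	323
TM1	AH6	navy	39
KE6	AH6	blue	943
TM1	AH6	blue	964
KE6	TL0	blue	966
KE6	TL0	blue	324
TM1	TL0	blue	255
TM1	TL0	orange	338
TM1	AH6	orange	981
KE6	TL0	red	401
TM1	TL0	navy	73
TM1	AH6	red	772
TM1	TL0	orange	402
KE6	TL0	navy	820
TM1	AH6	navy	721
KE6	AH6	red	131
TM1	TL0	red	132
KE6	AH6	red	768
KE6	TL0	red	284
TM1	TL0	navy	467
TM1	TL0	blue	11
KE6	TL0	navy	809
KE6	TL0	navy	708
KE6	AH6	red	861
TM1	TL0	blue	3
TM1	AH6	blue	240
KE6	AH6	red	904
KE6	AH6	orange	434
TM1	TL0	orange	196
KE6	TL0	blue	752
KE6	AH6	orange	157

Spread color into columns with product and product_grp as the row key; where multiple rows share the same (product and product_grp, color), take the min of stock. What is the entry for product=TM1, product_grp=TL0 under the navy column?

Rows with product=TM1, product_grp=TL0 and color=navy: stock values are 536, 774, 258, 73, 467.
min(536, 774, 258, 73, 467) = 73.

73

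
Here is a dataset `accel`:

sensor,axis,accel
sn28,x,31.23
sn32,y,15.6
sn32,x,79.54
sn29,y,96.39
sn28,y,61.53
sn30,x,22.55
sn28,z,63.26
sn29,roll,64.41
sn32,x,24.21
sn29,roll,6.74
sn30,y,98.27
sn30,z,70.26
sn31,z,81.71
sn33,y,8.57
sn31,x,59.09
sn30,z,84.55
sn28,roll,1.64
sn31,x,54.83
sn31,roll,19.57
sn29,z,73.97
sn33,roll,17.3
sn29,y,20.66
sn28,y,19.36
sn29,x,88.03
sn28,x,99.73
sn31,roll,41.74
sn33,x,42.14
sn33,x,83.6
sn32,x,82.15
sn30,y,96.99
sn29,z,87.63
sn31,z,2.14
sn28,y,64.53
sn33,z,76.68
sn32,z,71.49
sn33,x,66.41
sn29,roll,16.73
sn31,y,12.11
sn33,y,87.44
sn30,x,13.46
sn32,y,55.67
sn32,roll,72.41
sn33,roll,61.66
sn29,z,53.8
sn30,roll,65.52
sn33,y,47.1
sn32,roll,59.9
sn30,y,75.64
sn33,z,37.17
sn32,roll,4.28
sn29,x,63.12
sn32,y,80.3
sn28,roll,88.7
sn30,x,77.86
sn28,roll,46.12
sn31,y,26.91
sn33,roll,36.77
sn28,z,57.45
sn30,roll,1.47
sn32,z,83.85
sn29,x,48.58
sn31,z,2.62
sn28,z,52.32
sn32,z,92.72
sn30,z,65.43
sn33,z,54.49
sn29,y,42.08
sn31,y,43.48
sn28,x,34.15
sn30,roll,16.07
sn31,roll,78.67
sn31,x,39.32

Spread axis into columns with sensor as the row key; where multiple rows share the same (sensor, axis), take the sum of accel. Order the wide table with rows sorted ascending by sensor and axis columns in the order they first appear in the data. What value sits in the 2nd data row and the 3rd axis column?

With rows sorted ascending by sensor, row 2 is sensor=sn29. axis columns in first-appearance order: x, y, z, roll; column 3 is z.
Long rows with sensor=sn29, axis=z: 73.97 + 87.63 + 53.8 = 215.40.

215.40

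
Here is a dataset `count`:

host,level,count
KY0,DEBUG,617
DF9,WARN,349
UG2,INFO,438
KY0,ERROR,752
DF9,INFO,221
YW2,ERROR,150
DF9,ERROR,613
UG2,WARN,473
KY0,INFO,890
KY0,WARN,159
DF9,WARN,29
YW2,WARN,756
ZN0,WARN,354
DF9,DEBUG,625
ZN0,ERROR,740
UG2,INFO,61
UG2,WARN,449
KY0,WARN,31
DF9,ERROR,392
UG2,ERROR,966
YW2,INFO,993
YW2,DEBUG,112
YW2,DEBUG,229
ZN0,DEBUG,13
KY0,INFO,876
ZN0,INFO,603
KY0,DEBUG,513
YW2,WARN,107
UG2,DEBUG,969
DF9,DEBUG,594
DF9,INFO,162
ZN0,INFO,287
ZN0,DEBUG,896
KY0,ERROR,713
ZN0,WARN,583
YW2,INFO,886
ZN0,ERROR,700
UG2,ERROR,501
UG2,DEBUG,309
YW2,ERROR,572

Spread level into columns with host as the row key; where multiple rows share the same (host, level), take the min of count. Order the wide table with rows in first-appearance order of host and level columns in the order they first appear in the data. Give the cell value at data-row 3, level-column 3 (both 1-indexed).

With rows in first-appearance order of host, row 3 is host=UG2. level columns in first-appearance order: DEBUG, WARN, INFO, ERROR; column 3 is INFO.
Long rows with host=UG2, level=INFO: min(438, 61) = 61.

61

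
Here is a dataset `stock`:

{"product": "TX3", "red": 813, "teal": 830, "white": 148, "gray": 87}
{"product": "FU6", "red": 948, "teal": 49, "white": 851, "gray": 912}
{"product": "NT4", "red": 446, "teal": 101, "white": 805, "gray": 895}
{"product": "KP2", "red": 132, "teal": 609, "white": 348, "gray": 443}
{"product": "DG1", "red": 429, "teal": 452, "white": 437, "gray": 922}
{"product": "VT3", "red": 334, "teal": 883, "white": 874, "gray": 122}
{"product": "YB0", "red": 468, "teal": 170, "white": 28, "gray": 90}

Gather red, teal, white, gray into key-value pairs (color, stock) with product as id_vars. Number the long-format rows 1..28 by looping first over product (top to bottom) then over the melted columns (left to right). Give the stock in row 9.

446

28 rows total (7 × 4). Row 9: index ⌊(9-1)/4⌋ = 2 into product → NT4; (9-1) mod 4 = 0 into the melted columns → red.
So row 9 is (NT4, red, 446); stock = 446.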